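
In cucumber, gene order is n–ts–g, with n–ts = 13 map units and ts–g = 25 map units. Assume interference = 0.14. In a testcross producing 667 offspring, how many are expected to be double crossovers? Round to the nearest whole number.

19

Map distances give recombination frequencies of 0.130 and 0.250 for the two intervals.
With interference 0.14 (so coincidence = 0.86), expected double-crossover frequency = 0.130 × 0.250 × 0.86 = 0.02795.
Expected number = 0.02795 × 667 = 18.64 ≈ 19.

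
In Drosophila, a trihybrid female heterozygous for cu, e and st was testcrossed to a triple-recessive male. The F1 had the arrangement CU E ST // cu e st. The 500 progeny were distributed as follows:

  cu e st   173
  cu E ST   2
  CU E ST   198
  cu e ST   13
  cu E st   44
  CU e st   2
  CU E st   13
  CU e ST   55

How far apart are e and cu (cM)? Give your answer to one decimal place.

20.6 cM

The two rarest classes, cu E ST and CU e st, are the double crossovers. Comparing them with the parentals, only the cu allele has switched, so cu is the middle locus and the order is st – cu – e.
Crossovers in the cu–e interval produce the single-crossover classes CU e ST and cu E st (55 + 44 = 99) plus the double crossovers (4).
RF(cu–e) = (99 + 4) / 500 = 103/500 = 0.2060 → 20.6 cM.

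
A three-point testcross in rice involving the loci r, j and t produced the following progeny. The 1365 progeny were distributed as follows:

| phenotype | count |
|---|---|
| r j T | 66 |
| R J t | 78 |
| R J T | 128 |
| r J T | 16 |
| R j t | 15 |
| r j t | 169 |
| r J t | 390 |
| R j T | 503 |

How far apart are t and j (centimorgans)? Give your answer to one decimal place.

24.0 centimorgans

The two most frequent reciprocal classes, r J t and R j T, are the parental types, so the F1 was r J t / R j T.
The two rarest classes, r J T and R j t, are the double crossovers. Comparing them with the parentals, only the t allele has switched, so t is the middle locus and the order is r – t – j.
Crossovers in the t–j interval produce the single-crossover classes r j t and R J T (169 + 128 = 297) plus the double crossovers (31).
RF(t–j) = (297 + 31) / 1365 = 328/1365 = 0.2403 → 24.0 centimorgans.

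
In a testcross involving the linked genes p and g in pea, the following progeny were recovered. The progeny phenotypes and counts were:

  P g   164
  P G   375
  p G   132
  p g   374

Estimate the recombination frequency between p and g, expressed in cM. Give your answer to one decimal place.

28.3 cM

The two most frequent classes, P G (375) and p g (374), are the parental types, so the F1 was P G / p g.
The recombinant classes are P g and p G: 164 + 132 = 296.
Recombination frequency = 296/1045 = 0.2833 ≈ 28.3%, i.e. 28.3 cM.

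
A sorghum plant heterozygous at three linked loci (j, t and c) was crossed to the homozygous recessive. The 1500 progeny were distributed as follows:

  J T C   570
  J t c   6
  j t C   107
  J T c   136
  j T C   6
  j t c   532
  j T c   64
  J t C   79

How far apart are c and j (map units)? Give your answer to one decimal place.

17.0 map units

The two most frequent reciprocal classes, J T C and j t c, are the parental types, so the F1 was J T C / j t c.
The two rarest classes, j T C and J t c, are the double crossovers. Comparing them with the parentals, only the j allele has switched, so j is the middle locus and the order is c – j – t.
Crossovers in the c–j interval produce the single-crossover classes J T c and j t C (136 + 107 = 243) plus the double crossovers (12).
RF(c–j) = (243 + 12) / 1500 = 255/1500 = 0.1700 → 17.0 map units.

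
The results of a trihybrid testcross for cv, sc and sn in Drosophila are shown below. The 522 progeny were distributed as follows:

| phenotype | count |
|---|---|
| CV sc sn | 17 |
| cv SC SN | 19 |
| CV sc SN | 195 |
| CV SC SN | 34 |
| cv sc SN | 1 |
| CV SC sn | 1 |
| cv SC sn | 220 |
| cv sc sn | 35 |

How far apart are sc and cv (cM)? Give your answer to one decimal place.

The two most frequent reciprocal classes, CV sc SN and cv SC sn, are the parental types, so the F1 was CV sc SN / cv SC sn.
The two rarest classes, cv sc SN and CV SC sn, are the double crossovers. Comparing them with the parentals, only the cv allele has switched, so cv is the middle locus and the order is sn – cv – sc.
Crossovers in the cv–sc interval produce the single-crossover classes CV SC SN and cv sc sn (34 + 35 = 69) plus the double crossovers (2).
RF(cv–sc) = (69 + 2) / 522 = 71/522 = 0.1360 → 13.6 cM.

13.6 cM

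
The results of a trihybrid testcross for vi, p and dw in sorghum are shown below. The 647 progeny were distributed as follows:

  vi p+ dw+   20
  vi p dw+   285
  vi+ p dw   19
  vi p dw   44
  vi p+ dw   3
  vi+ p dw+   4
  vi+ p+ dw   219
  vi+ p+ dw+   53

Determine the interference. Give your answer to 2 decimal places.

The two most frequent reciprocal classes, vi+ p+ dw and vi p dw+, are the parental types, so the F1 was vi+ p+ dw / vi p dw+.
The two rarest classes, vi p+ dw and vi+ p dw+, are the double crossovers. Comparing them with the parentals, only the vi allele has switched, so vi is the middle locus and the order is p – vi – dw.
p–vi: (39 + 7)/647 = 0.0711; vi–dw: (97 + 7)/647 = 0.1607.
Expected DCO frequency = 0.0711 × 0.1607 ≈ 0.01143; observed = 7/647 ≈ 0.01082.
Coefficient of coincidence = 0.01082/0.01143 ≈ 0.95; interference = 1 − 0.95 = 0.05.

0.05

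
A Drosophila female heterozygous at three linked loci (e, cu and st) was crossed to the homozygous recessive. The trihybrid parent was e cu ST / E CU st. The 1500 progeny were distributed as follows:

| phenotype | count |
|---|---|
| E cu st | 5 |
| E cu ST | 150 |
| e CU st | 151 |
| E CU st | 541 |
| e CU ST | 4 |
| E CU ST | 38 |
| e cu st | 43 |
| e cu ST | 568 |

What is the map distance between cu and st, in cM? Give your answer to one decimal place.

6.0 cM

The two rarest classes, e CU ST and E cu st, are the double crossovers. Comparing them with the parentals, only the cu allele has switched, so cu is the middle locus and the order is e – cu – st.
Crossovers in the cu–st interval produce the single-crossover classes e cu st and E CU ST (43 + 38 = 81) plus the double crossovers (9).
RF(cu–st) = (81 + 9) / 1500 = 90/1500 = 0.0600 → 6.0 cM.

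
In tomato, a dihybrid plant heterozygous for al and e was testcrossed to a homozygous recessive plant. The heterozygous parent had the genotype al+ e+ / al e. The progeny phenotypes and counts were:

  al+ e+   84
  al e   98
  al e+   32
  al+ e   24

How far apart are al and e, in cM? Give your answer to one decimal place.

The recombinant classes are al+ e and al e+: 24 + 32 = 56.
Recombination frequency = 56/238 = 0.2353 ≈ 23.5%, i.e. 23.5 cM.

23.5 cM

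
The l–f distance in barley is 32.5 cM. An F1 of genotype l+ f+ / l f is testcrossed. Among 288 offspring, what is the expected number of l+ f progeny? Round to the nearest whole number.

A map distance of 32.5 cM corresponds to a recombination frequency of 0.325.
The F1 is l+ f+ / l f, so l+ f is a recombinant gamete class with expected frequency r/2 = 0.325/2 = 0.1625.
Expected number = 0.1625 × 288 = 46.80 ≈ 47.

47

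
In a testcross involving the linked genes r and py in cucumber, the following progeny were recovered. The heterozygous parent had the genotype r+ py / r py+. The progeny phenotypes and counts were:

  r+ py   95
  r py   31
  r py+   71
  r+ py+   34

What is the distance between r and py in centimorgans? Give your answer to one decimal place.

28.1 centimorgans

The recombinant classes are r+ py+ and r py: 34 + 31 = 65.
Recombination frequency = 65/231 = 0.2814 ≈ 28.1%, i.e. 28.1 centimorgans.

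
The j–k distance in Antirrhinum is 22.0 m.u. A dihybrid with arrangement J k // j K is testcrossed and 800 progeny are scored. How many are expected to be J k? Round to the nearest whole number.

312

A map distance of 22.0 m.u. corresponds to a recombination frequency of 0.220.
The F1 is J k / j K, so J k is a parental gamete class with expected frequency (1 − r)/2 = 0.780/2 = 0.3900.
Expected number = 0.3900 × 800 = 312.00 ≈ 312.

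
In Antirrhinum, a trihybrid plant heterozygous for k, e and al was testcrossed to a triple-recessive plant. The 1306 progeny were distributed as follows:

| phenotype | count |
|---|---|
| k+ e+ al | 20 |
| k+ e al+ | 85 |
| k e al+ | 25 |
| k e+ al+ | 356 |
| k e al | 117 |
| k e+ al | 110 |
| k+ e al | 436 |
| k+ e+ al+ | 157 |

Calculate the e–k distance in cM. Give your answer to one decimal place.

24.4 cM

The two most frequent reciprocal classes, k e+ al+ and k+ e al, are the parental types, so the F1 was k e+ al+ / k+ e al.
The two rarest classes, k e al+ and k+ e+ al, are the double crossovers. Comparing them with the parentals, only the e allele has switched, so e is the middle locus and the order is al – e – k.
Crossovers in the e–k interval produce the single-crossover classes k+ e+ al+ and k e al (157 + 117 = 274) plus the double crossovers (45).
RF(e–k) = (274 + 45) / 1306 = 319/1306 = 0.2443 → 24.4 cM.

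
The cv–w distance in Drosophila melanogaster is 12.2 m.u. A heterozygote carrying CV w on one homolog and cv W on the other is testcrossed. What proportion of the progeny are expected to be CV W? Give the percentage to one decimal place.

A map distance of 12.2 m.u. corresponds to a recombination frequency of 0.122.
The F1 is CV w / cv W, so CV W is a recombinant gamete class with expected frequency r/2 = 0.122/2 = 0.0610.
That is 0.0610 = 6.1% of the progeny.

6.1%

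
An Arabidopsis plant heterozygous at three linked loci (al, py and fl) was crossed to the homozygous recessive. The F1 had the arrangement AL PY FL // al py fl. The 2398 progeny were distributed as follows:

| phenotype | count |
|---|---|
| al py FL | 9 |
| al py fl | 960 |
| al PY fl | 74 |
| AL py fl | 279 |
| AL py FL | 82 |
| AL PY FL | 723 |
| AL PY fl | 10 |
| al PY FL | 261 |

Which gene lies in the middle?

fl

The two rarest classes, AL PY fl and al py FL, are the double crossovers. Comparing them with the parentals, only the fl allele has switched, so fl is the middle locus and the order is al – fl – py.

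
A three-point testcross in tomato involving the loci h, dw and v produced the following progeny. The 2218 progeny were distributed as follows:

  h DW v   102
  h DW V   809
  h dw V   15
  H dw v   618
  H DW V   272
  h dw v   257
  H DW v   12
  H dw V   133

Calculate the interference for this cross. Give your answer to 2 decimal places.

0.59

The two most frequent reciprocal classes, H dw v and h DW V, are the parental types, so the F1 was H dw v / h DW V.
The two rarest classes, H DW v and h dw V, are the double crossovers. Comparing them with the parentals, only the dw allele has switched, so dw is the middle locus and the order is v – dw – h.
v–dw: (235 + 27)/2218 = 0.1181; dw–h: (529 + 27)/2218 = 0.2507.
Expected DCO frequency = 0.1181 × 0.2507 ≈ 0.02961; observed = 27/2218 ≈ 0.01217.
Coefficient of coincidence = 0.01217/0.02961 ≈ 0.41; interference = 1 − 0.41 = 0.59.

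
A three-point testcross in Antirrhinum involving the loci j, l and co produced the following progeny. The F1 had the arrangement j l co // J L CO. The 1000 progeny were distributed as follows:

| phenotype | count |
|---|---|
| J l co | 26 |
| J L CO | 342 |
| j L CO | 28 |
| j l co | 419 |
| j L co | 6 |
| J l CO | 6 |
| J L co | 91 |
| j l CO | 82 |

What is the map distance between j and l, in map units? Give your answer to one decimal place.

6.6 map units

The two rarest classes, j L co and J l CO, are the double crossovers. Comparing them with the parentals, only the l allele has switched, so l is the middle locus and the order is j – l – co.
Crossovers in the j–l interval produce the single-crossover classes J l co and j L CO (26 + 28 = 54) plus the double crossovers (12).
RF(j–l) = (54 + 12) / 1000 = 66/1000 = 0.0660 → 6.6 map units.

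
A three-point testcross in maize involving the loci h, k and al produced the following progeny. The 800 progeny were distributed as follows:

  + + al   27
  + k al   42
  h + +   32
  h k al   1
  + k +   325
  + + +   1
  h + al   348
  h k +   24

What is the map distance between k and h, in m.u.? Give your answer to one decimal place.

6.6 m.u.

The two most frequent reciprocal classes, h + al and + k +, are the parental types, so the F1 was h + al / + k +.
The two rarest classes, h k al and + + +, are the double crossovers. Comparing them with the parentals, only the k allele has switched, so k is the middle locus and the order is h – k – al.
Crossovers in the h–k interval produce the single-crossover classes + + al and h k + (27 + 24 = 51) plus the double crossovers (2).
RF(h–k) = (51 + 2) / 800 = 53/800 = 0.0663 → 6.6 m.u.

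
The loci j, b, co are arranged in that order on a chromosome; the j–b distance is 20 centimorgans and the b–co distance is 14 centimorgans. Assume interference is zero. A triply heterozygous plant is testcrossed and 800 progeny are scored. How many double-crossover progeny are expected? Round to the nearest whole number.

Map distances give recombination frequencies of 0.200 and 0.140 for the two intervals.
With no interference, expected double-crossover frequency = 0.200 × 0.140 = 0.02800.
Expected number = 0.02800 × 800 = 22.40 ≈ 22.

22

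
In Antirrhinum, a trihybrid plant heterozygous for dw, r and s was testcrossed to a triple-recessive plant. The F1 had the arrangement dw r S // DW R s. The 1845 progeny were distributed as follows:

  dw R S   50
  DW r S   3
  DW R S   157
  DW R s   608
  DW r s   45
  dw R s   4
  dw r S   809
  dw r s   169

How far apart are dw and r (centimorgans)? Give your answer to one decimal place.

The two rarest classes, DW r S and dw R s, are the double crossovers. Comparing them with the parentals, only the dw allele has switched, so dw is the middle locus and the order is r – dw – s.
Crossovers in the r–dw interval produce the single-crossover classes dw R S and DW r s (50 + 45 = 95) plus the double crossovers (7).
RF(r–dw) = (95 + 7) / 1845 = 102/1845 = 0.0553 → 5.5 centimorgans.

5.5 centimorgans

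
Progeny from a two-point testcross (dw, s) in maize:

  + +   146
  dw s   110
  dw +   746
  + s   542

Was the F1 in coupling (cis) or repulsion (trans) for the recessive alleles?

The two most frequent classes are + s (542) and dw + (746); these are the parental (non-recombinant) types.
So the F1 carried + s on one chromosome and dw + on the other — the recessive alleles are on opposite chromosomes (trans / repulsion).

trans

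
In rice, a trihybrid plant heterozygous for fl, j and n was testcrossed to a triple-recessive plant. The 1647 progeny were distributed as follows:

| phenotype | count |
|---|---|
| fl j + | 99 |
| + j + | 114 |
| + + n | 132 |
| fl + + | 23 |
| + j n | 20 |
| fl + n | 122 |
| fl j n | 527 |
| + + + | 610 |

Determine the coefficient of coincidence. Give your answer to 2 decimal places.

The two most frequent reciprocal classes, + + + and fl j n, are the parental types, so the F1 was + + + / fl j n.
The two rarest classes, fl + + and + j n, are the double crossovers. Comparing them with the parentals, only the fl allele has switched, so fl is the middle locus and the order is n – fl – j.
n–fl: (231 + 43)/1647 = 0.1664; fl–j: (236 + 43)/1647 = 0.1694.
Expected DCO frequency = 0.1664 × 0.1694 ≈ 0.02819; observed = 43/1647 ≈ 0.02611.
Coefficient of coincidence = 0.02611/0.02819 ≈ 0.93.

0.93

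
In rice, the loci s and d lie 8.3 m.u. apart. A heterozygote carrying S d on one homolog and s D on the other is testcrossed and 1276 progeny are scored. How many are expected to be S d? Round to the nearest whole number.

585

A map distance of 8.3 m.u. corresponds to a recombination frequency of 0.083.
The F1 is S d / s D, so S d is a parental gamete class with expected frequency (1 − r)/2 = 0.917/2 = 0.4585.
Expected number = 0.4585 × 1276 = 585.05 ≈ 585.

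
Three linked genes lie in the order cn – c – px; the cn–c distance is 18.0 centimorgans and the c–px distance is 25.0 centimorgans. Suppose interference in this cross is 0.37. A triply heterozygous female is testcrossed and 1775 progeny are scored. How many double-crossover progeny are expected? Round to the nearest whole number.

Map distances give recombination frequencies of 0.180 and 0.250 for the two intervals.
With interference 0.37 (so coincidence = 0.63), expected double-crossover frequency = 0.180 × 0.250 × 0.63 = 0.02835.
Expected number = 0.02835 × 1775 = 50.32 ≈ 50.

50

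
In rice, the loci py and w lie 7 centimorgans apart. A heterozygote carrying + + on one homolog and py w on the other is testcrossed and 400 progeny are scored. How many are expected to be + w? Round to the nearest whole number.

A map distance of 7 centimorgans corresponds to a recombination frequency of 0.070.
The F1 is + + / py w, so + w is a recombinant gamete class with expected frequency r/2 = 0.070/2 = 0.0350.
Expected number = 0.0350 × 400 = 14.00 ≈ 14.

14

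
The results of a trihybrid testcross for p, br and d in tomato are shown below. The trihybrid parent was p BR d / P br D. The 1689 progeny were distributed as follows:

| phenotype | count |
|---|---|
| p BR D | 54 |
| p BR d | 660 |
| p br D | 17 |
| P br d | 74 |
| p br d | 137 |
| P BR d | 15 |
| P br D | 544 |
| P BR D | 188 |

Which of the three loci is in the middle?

p

The two rarest classes, P BR d and p br D, are the double crossovers. Comparing them with the parentals, only the p allele has switched, so p is the middle locus and the order is d – p – br.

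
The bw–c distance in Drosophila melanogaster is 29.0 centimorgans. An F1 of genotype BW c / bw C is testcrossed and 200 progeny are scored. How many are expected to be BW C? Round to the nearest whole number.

A map distance of 29.0 centimorgans corresponds to a recombination frequency of 0.290.
The F1 is BW c / bw C, so BW C is a recombinant gamete class with expected frequency r/2 = 0.290/2 = 0.1450.
Expected number = 0.1450 × 200 = 29.00 ≈ 29.

29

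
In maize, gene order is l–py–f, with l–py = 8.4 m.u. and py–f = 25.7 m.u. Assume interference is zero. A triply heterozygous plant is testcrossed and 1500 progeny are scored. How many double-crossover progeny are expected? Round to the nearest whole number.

Map distances give recombination frequencies of 0.084 and 0.257 for the two intervals.
With no interference, expected double-crossover frequency = 0.084 × 0.257 = 0.02159.
Expected number = 0.02159 × 1500 = 32.38 ≈ 32.

32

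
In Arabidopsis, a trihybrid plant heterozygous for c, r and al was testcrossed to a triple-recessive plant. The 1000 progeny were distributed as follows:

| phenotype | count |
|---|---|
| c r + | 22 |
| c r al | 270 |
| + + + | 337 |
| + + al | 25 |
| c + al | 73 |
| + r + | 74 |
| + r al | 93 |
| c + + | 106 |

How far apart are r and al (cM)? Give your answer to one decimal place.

The two most frequent reciprocal classes, c r al and + + +, are the parental types, so the F1 was c r al / + + +.
The two rarest classes, c r + and + + al, are the double crossovers. Comparing them with the parentals, only the al allele has switched, so al is the middle locus and the order is c – al – r.
Crossovers in the al–r interval produce the single-crossover classes c + al and + r + (73 + 74 = 147) plus the double crossovers (47).
RF(al–r) = (147 + 47) / 1000 = 194/1000 = 0.1940 → 19.4 cM.

19.4 cM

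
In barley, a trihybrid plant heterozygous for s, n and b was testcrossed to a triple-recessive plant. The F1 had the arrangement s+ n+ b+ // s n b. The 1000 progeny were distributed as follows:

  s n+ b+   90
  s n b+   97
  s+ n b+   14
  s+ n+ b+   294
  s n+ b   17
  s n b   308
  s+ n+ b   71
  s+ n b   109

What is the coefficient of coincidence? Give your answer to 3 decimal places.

0.677

The two rarest classes, s+ n b+ and s n+ b, are the double crossovers. Comparing them with the parentals, only the n allele has switched, so n is the middle locus and the order is s – n – b.
s–n: (199 + 31)/1000 = 0.2300; n–b: (168 + 31)/1000 = 0.1990.
Expected DCO frequency = 0.2300 × 0.1990 ≈ 0.04577; observed = 31/1000 ≈ 0.03100.
Coefficient of coincidence = 0.03100/0.04577 ≈ 0.677.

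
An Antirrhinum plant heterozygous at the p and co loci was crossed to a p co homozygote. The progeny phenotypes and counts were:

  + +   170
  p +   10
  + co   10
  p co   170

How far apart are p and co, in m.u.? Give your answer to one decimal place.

5.6 m.u.

The two most frequent classes, + + (170) and p co (170), are the parental types, so the F1 was + + / p co.
The recombinant classes are + co and p +: 10 + 10 = 20.
Recombination frequency = 20/360 = 0.0556 ≈ 5.6%, i.e. 5.6 m.u.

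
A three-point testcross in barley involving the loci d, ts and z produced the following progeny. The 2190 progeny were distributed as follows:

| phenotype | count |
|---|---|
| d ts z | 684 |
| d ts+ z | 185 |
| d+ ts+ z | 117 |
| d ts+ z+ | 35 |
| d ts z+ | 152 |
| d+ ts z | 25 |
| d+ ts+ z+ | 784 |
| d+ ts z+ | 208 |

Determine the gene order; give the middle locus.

d

The two most frequent reciprocal classes, d ts z and d+ ts+ z+, are the parental types, so the F1 was d ts z / d+ ts+ z+.
The two rarest classes, d+ ts z and d ts+ z+, are the double crossovers. Comparing them with the parentals, only the d allele has switched, so d is the middle locus and the order is z – d – ts.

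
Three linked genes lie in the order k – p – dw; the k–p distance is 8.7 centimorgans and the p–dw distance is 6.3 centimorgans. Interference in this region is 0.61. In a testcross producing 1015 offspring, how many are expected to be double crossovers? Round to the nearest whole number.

2

Map distances give recombination frequencies of 0.087 and 0.063 for the two intervals.
With interference 0.61 (so coincidence = 0.39), expected double-crossover frequency = 0.087 × 0.063 × 0.39 = 0.00214.
Expected number = 0.00214 × 1015 = 2.17 ≈ 2.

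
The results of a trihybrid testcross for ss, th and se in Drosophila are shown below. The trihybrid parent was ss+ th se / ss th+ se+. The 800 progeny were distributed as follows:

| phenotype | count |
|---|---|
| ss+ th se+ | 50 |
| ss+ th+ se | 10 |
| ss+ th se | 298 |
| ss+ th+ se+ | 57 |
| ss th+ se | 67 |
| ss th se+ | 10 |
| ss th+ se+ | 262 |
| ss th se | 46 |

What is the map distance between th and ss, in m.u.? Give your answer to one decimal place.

The two rarest classes, ss+ th+ se and ss th se+, are the double crossovers. Comparing them with the parentals, only the th allele has switched, so th is the middle locus and the order is ss – th – se.
Crossovers in the ss–th interval produce the single-crossover classes ss th se and ss+ th+ se+ (46 + 57 = 103) plus the double crossovers (20).
RF(ss–th) = (103 + 20) / 800 = 123/800 = 0.1537 → 15.4 m.u.

15.4 m.u.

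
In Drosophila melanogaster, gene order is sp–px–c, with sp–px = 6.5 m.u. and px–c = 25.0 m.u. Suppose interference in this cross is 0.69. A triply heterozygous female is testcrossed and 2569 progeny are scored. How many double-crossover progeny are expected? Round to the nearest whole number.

13

Map distances give recombination frequencies of 0.065 and 0.250 for the two intervals.
With interference 0.69 (so coincidence = 0.31), expected double-crossover frequency = 0.065 × 0.250 × 0.31 = 0.00504.
Expected number = 0.00504 × 2569 = 12.94 ≈ 13.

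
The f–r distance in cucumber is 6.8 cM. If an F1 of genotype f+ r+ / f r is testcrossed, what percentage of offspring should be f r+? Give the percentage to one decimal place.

3.4%

A map distance of 6.8 cM corresponds to a recombination frequency of 0.068.
The F1 is f+ r+ / f r, so f r+ is a recombinant gamete class with expected frequency r/2 = 0.068/2 = 0.0340.
That is 0.0340 = 3.4% of the progeny.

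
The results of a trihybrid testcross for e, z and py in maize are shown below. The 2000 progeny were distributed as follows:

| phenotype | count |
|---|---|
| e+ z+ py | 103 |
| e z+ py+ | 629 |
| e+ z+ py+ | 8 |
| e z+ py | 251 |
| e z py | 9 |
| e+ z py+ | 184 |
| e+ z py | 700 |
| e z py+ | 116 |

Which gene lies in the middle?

e

The two most frequent reciprocal classes, e+ z py and e z+ py+, are the parental types, so the F1 was e+ z py / e z+ py+.
The two rarest classes, e z py and e+ z+ py+, are the double crossovers. Comparing them with the parentals, only the e allele has switched, so e is the middle locus and the order is py – e – z.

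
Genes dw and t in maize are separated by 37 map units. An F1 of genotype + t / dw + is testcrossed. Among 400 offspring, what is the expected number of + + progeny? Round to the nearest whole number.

74

A map distance of 37 map units corresponds to a recombination frequency of 0.370.
The F1 is + t / dw +, so + + is a recombinant gamete class with expected frequency r/2 = 0.370/2 = 0.1850.
Expected number = 0.1850 × 400 = 74.00 ≈ 74.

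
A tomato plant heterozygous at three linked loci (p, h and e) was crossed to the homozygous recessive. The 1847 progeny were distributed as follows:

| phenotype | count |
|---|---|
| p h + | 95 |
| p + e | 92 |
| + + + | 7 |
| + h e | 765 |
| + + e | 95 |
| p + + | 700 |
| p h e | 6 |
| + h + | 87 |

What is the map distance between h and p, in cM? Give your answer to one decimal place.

The two most frequent reciprocal classes, p + + and + h e, are the parental types, so the F1 was p + + / + h e.
The two rarest classes, + + + and p h e, are the double crossovers. Comparing them with the parentals, only the p allele has switched, so p is the middle locus and the order is e – p – h.
Crossovers in the p–h interval produce the single-crossover classes p h + and + + e (95 + 95 = 190) plus the double crossovers (13).
RF(p–h) = (190 + 13) / 1847 = 203/1847 = 0.1099 → 11.0 cM.

11.0 cM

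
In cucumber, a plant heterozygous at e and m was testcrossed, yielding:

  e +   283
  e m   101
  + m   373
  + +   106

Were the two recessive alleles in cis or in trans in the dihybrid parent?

trans

The two most frequent classes are + m (373) and e + (283); these are the parental (non-recombinant) types.
So the F1 carried + m on one chromosome and e + on the other — the recessive alleles are on opposite chromosomes (trans / repulsion).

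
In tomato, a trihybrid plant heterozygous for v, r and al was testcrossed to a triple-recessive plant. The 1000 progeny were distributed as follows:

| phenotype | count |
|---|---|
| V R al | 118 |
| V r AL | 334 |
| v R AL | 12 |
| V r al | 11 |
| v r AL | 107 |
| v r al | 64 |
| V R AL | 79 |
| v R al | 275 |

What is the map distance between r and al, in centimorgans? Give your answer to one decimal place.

The two most frequent reciprocal classes, V r AL and v R al, are the parental types, so the F1 was V r AL / v R al.
The two rarest classes, V r al and v R AL, are the double crossovers. Comparing them with the parentals, only the al allele has switched, so al is the middle locus and the order is r – al – v.
Crossovers in the r–al interval produce the single-crossover classes V R AL and v r al (79 + 64 = 143) plus the double crossovers (23).
RF(r–al) = (143 + 23) / 1000 = 166/1000 = 0.1660 → 16.6 centimorgans.

16.6 centimorgans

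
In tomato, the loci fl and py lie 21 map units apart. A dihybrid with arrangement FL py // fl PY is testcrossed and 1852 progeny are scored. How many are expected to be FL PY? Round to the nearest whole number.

194

A map distance of 21 map units corresponds to a recombination frequency of 0.210.
The F1 is FL py / fl PY, so FL PY is a recombinant gamete class with expected frequency r/2 = 0.210/2 = 0.1050.
Expected number = 0.1050 × 1852 = 194.46 ≈ 194.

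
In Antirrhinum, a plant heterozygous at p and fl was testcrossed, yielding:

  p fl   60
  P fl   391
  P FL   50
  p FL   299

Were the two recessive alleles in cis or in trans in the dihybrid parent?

trans

The two most frequent classes are P fl (391) and p FL (299); these are the parental (non-recombinant) types.
So the F1 carried P fl on one chromosome and p FL on the other — the recessive alleles are on opposite chromosomes (trans / repulsion).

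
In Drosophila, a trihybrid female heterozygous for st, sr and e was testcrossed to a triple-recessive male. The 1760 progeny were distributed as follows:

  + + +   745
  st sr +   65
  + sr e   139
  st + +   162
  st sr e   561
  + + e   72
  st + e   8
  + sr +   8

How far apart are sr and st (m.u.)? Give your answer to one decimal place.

18.0 m.u.

The two most frequent reciprocal classes, + + + and st sr e, are the parental types, so the F1 was + + + / st sr e.
The two rarest classes, + sr + and st + e, are the double crossovers. Comparing them with the parentals, only the sr allele has switched, so sr is the middle locus and the order is e – sr – st.
Crossovers in the sr–st interval produce the single-crossover classes st + + and + sr e (162 + 139 = 301) plus the double crossovers (16).
RF(sr–st) = (301 + 16) / 1760 = 317/1760 = 0.1801 → 18.0 m.u.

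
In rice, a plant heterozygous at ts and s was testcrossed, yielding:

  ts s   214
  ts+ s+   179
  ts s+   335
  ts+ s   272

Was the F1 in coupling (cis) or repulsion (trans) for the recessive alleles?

trans

The two most frequent classes are ts+ s (272) and ts s+ (335); these are the parental (non-recombinant) types.
So the F1 carried ts+ s on one chromosome and ts s+ on the other — the recessive alleles are on opposite chromosomes (trans / repulsion).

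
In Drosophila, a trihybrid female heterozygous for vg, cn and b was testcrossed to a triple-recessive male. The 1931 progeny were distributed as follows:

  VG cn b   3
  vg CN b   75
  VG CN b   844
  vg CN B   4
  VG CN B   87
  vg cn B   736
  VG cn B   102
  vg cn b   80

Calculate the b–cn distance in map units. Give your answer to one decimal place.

9.0 map units

The two most frequent reciprocal classes, VG CN b and vg cn B, are the parental types, so the F1 was VG CN b / vg cn B.
The two rarest classes, VG cn b and vg CN B, are the double crossovers. Comparing them with the parentals, only the cn allele has switched, so cn is the middle locus and the order is b – cn – vg.
Crossovers in the b–cn interval produce the single-crossover classes VG CN B and vg cn b (87 + 80 = 167) plus the double crossovers (7).
RF(b–cn) = (167 + 7) / 1931 = 174/1931 = 0.0901 → 9.0 map units.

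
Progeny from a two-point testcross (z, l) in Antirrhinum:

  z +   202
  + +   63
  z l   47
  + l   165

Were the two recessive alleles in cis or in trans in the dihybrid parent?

The two most frequent classes are + l (165) and z + (202); these are the parental (non-recombinant) types.
So the F1 carried + l on one chromosome and z + on the other — the recessive alleles are on opposite chromosomes (trans / repulsion).

trans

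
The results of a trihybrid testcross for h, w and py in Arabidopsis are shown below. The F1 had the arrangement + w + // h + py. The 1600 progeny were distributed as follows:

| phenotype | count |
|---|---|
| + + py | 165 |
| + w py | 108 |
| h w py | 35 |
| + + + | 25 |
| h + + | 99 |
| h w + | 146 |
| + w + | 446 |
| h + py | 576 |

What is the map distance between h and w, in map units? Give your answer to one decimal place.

23.2 map units

The two rarest classes, + + + and h w py, are the double crossovers. Comparing them with the parentals, only the w allele has switched, so w is the middle locus and the order is h – w – py.
Crossovers in the h–w interval produce the single-crossover classes h w + and + + py (146 + 165 = 311) plus the double crossovers (60).
RF(h–w) = (311 + 60) / 1600 = 371/1600 = 0.2319 → 23.2 map units.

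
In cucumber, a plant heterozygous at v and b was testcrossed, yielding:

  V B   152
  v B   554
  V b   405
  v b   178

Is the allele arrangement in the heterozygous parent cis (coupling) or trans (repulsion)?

The two most frequent classes are V b (405) and v B (554); these are the parental (non-recombinant) types.
So the F1 carried V b on one chromosome and v B on the other — the recessive alleles are on opposite chromosomes (trans / repulsion).

trans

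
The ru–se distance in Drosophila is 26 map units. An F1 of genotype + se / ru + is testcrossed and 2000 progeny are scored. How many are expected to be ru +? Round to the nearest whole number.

740

A map distance of 26 map units corresponds to a recombination frequency of 0.260.
The F1 is + se / ru +, so ru + is a parental gamete class with expected frequency (1 − r)/2 = 0.740/2 = 0.3700.
Expected number = 0.3700 × 2000 = 740.00 ≈ 740.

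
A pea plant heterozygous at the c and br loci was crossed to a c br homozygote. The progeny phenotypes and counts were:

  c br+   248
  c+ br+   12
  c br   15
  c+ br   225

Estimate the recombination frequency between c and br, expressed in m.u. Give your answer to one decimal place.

The two most frequent classes, c+ br (225) and c br+ (248), are the parental types, so the F1 was c+ br / c br+.
The recombinant classes are c+ br+ and c br: 12 + 15 = 27.
Recombination frequency = 27/500 = 0.0540 ≈ 5.4%, i.e. 5.4 m.u.

5.4 m.u.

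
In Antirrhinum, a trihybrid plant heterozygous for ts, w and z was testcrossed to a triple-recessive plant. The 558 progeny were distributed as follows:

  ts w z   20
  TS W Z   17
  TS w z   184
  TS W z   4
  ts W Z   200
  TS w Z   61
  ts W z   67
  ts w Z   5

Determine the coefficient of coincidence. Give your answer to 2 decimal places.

The two most frequent reciprocal classes, ts W Z and TS w z, are the parental types, so the F1 was ts W Z / TS w z.
The two rarest classes, ts w Z and TS W z, are the double crossovers. Comparing them with the parentals, only the w allele has switched, so w is the middle locus and the order is z – w – ts.
z–w: (128 + 9)/558 = 0.2455; w–ts: (37 + 9)/558 = 0.0824.
Expected DCO frequency = 0.2455 × 0.0824 ≈ 0.02023; observed = 9/558 ≈ 0.01613.
Coefficient of coincidence = 0.01613/0.02023 ≈ 0.80.

0.80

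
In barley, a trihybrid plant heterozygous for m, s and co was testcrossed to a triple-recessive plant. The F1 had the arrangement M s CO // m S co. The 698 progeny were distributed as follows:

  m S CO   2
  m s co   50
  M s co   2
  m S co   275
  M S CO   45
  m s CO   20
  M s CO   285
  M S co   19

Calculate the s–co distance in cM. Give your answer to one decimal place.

14.2 cM

The two rarest classes, M s co and m S CO, are the double crossovers. Comparing them with the parentals, only the co allele has switched, so co is the middle locus and the order is s – co – m.
Crossovers in the s–co interval produce the single-crossover classes M S CO and m s co (45 + 50 = 95) plus the double crossovers (4).
RF(s–co) = (95 + 4) / 698 = 99/698 = 0.1418 → 14.2 cM.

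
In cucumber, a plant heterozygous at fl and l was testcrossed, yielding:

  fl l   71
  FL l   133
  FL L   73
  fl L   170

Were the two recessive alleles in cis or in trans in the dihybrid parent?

trans

The two most frequent classes are FL l (133) and fl L (170); these are the parental (non-recombinant) types.
So the F1 carried FL l on one chromosome and fl L on the other — the recessive alleles are on opposite chromosomes (trans / repulsion).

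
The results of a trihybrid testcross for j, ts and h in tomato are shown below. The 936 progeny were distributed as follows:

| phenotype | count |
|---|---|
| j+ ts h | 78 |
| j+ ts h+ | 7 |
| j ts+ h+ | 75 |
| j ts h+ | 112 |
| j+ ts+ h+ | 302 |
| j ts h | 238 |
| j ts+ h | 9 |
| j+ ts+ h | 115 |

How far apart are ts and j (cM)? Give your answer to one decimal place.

18.1 cM

The two most frequent reciprocal classes, j ts h and j+ ts+ h+, are the parental types, so the F1 was j ts h / j+ ts+ h+.
The two rarest classes, j ts+ h and j+ ts h+, are the double crossovers. Comparing them with the parentals, only the ts allele has switched, so ts is the middle locus and the order is j – ts – h.
Crossovers in the j–ts interval produce the single-crossover classes j+ ts h and j ts+ h+ (78 + 75 = 153) plus the double crossovers (16).
RF(j–ts) = (153 + 16) / 936 = 169/936 = 0.1806 → 18.1 cM.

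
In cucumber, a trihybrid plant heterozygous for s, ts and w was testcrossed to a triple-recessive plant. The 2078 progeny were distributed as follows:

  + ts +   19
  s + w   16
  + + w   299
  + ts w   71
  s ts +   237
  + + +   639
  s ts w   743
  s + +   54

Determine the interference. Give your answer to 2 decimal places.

0.20

The two most frequent reciprocal classes, + + + and s ts w, are the parental types, so the F1 was + + + / s ts w.
The two rarest classes, + ts + and s + w, are the double crossovers. Comparing them with the parentals, only the ts allele has switched, so ts is the middle locus and the order is s – ts – w.
s–ts: (125 + 35)/2078 = 0.0770; ts–w: (536 + 35)/2078 = 0.2748.
Expected DCO frequency = 0.0770 × 0.2748 ≈ 0.02116; observed = 35/2078 ≈ 0.01684.
Coefficient of coincidence = 0.01684/0.02116 ≈ 0.80; interference = 1 − 0.80 = 0.20.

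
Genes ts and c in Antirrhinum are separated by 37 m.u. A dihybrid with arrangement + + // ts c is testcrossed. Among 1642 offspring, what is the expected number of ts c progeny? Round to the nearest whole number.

517

A map distance of 37 m.u. corresponds to a recombination frequency of 0.370.
The F1 is + + / ts c, so ts c is a parental gamete class with expected frequency (1 − r)/2 = 0.630/2 = 0.3150.
Expected number = 0.3150 × 1642 = 517.23 ≈ 517.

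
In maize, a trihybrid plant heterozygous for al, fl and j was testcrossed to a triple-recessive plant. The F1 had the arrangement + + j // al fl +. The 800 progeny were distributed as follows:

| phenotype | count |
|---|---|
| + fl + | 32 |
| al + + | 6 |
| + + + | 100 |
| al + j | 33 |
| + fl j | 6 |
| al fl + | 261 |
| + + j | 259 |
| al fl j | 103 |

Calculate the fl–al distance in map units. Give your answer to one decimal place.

The two rarest classes, + fl j and al + +, are the double crossovers. Comparing them with the parentals, only the fl allele has switched, so fl is the middle locus and the order is al – fl – j.
Crossovers in the al–fl interval produce the single-crossover classes al + j and + fl + (33 + 32 = 65) plus the double crossovers (12).
RF(al–fl) = (65 + 12) / 800 = 77/800 = 0.0963 → 9.6 map units.

9.6 map units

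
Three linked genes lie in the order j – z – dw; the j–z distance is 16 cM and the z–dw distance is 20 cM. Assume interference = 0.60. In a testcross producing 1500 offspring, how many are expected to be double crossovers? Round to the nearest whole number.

Map distances give recombination frequencies of 0.160 and 0.200 for the two intervals.
With interference 0.60 (so coincidence = 0.40), expected double-crossover frequency = 0.160 × 0.200 × 0.40 = 0.01280.
Expected number = 0.01280 × 1500 = 19.20 ≈ 19.

19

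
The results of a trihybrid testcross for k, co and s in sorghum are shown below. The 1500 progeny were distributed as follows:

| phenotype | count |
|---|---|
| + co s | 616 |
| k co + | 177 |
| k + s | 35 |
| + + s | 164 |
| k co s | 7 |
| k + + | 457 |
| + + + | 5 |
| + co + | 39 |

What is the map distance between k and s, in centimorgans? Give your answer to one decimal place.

5.7 centimorgans

The two most frequent reciprocal classes, + co s and k + +, are the parental types, so the F1 was + co s / k + +.
The two rarest classes, k co s and + + +, are the double crossovers. Comparing them with the parentals, only the k allele has switched, so k is the middle locus and the order is co – k – s.
Crossovers in the k–s interval produce the single-crossover classes + co + and k + s (39 + 35 = 74) plus the double crossovers (12).
RF(k–s) = (74 + 12) / 1500 = 86/1500 = 0.0573 → 5.7 centimorgans.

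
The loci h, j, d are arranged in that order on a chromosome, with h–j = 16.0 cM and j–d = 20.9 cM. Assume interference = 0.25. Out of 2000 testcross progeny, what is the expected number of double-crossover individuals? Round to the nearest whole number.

50

Map distances give recombination frequencies of 0.160 and 0.209 for the two intervals.
With interference 0.25 (so coincidence = 0.75), expected double-crossover frequency = 0.160 × 0.209 × 0.75 = 0.02508.
Expected number = 0.02508 × 2000 = 50.16 ≈ 50.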